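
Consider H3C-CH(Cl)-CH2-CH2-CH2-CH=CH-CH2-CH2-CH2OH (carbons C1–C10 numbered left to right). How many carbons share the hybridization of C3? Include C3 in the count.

C3 is sp3 (only σ bonds).
C1: sp3 ✓
C2: sp3 ✓
C3: sp3 ✓
C4: sp3 ✓
C5: sp3 ✓
C6: sp2
C7: sp2
C8: sp3 ✓
C9: sp3 ✓
C10: sp3 ✓
8 carbons are sp3.

8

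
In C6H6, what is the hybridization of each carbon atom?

sp²

Every ring carbon has three σ bonds and contributes one p electron to the aromatic π system.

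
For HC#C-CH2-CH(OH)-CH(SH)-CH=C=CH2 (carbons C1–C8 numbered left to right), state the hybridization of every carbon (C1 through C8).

C1: 2 σ bonds, plus two π bonds — 2 electron domains, sp.
C2 — 2 σ bonds, plus two π bonds. Steric number 2, so sp.
C3 is sp3: 4 σ bonds, 4 electron-density regions.
C4 has 4 σ bonds: steric number 4 → sp3.
C5: 4 σ bonds; 4 regions of electron density → sp3.
C6: 3 σ bonds, plus one π bond; 3 regions of electron density → sp2.
C7 is sp: 2 σ bonds, plus two π bonds, 2 electron-density regions.
C8 — 3 σ bonds, plus one π bond. Steric number 3, so sp2.

C1 sp, C2 sp, C3 sp3, C4 sp3, C5 sp3, C6 sp2, C7 sp, C8 sp2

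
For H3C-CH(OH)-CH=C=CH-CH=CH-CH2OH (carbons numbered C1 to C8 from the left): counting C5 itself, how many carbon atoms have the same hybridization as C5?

4

C5 is sp2 (one π bond).
C1: sp3
C2: sp3
C3: sp2 ✓
C4: sp
C5: sp2 ✓
C6: sp2 ✓
C7: sp2 ✓
C8: sp3
4 carbons are sp2.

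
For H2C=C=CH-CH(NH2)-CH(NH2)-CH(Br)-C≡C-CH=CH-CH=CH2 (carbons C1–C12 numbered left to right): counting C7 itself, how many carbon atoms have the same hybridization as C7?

C7 is sp (two π bonds).
C1: sp2
C2: sp ✓
C3: sp2
C4: sp3
C5: sp3
C6: sp3
C7: sp ✓
C8: sp ✓
C9: sp2
C10: sp2
C11: sp2
C12: sp2
3 carbons are sp.

3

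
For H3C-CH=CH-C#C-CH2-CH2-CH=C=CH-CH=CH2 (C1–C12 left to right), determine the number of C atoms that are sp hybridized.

3

C1: sp3
C2: sp2
C3: sp2
C4: sp ✓
C5: sp ✓
C6: sp3
C7: sp3
C8: sp2
C9: sp ✓
C10: sp2
C11: sp2
C12: sp2
C4, C5, C9 → 3 sp carbons.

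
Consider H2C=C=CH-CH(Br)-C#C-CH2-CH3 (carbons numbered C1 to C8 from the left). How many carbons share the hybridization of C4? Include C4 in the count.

C4 is sp3 (only σ bonds).
C1: sp2
C2: sp
C3: sp2
C4: sp3 ✓
C5: sp
C6: sp
C7: sp3 ✓
C8: sp3 ✓
3 carbons are sp3.

3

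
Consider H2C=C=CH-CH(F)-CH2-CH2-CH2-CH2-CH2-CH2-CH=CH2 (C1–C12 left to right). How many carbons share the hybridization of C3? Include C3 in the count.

4

C3 is sp2 (one π bond).
C1: sp2 ✓
C2: sp
C3: sp2 ✓
C4: sp3
C5: sp3
C6: sp3
C7: sp3
C8: sp3
C9: sp3
C10: sp3
C11: sp2 ✓
C12: sp2 ✓
4 carbons are sp2.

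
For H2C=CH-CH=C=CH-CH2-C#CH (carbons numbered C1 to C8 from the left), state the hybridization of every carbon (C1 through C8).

C1 has 3 σ bonds, plus one π bond: steric number 3 → sp2.
C2 is sp2: 3 σ bonds, plus one π bond, 3 electron-density regions.
C3: 3 σ bonds, plus one π bond; 3 regions of electron density → sp2.
C4 carries 2 σ bonds, plus two π bonds, giving a steric number of 2, so it is sp.
C5 has 3 σ bonds, plus one π bond: steric number 3 → sp2.
C6 carries 4 σ bonds, giving a steric number of 4, so it is sp3.
C7 has 2 σ bonds, plus two π bonds: steric number 2 → sp.
C8: 2 σ bonds, plus two π bonds — 2 electron domains, sp.

C1 sp2, C2 sp2, C3 sp2, C4 sp, C5 sp2, C6 sp3, C7 sp, C8 sp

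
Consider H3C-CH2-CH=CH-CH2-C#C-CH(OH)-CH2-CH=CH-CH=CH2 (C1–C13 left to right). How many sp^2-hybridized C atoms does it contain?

C1: sp3
C2: sp3
C3: sp2 ✓
C4: sp2 ✓
C5: sp3
C6: sp
C7: sp
C8: sp3
C9: sp3
C10: sp2 ✓
C11: sp2 ✓
C12: sp2 ✓
C13: sp2 ✓
C3, C4, C10, C11, C12, C13 → 6 sp2 carbons.

6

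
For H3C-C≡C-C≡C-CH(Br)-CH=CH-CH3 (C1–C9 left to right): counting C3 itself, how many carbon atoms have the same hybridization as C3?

C3 is sp (two π bonds).
C1: sp3
C2: sp ✓
C3: sp ✓
C4: sp ✓
C5: sp ✓
C6: sp3
C7: sp2
C8: sp2
C9: sp3
4 carbons are sp.

4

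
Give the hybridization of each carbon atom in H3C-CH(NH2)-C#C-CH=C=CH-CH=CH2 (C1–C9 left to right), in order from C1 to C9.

C1 carries 4 σ bonds, giving a steric number of 4, so it is sp3.
C2 — 4 σ bonds. Steric number 4, so sp3.
C3 has 2 σ bonds, plus two π bonds: steric number 2 → sp.
C4: 2 σ bonds, plus two π bonds — 2 electron domains, sp.
C5 has 3 σ bonds, plus one π bond: steric number 3 → sp2.
C6 carries 2 σ bonds, plus two π bonds, giving a steric number of 2, so it is sp.
C7 is sp2: 3 σ bonds, plus one π bond, 3 electron-density regions.
C8: 3 σ bonds, plus one π bond — 3 electron domains, sp2.
C9: 3 σ bonds, plus one π bond; 3 regions of electron density → sp2.

C1 sp3, C2 sp3, C3 sp, C4 sp, C5 sp2, C6 sp, C7 sp2, C8 sp2, C9 sp2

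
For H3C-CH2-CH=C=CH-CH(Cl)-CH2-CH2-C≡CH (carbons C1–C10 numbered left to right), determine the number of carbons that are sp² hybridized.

2

C1: sp3
C2: sp3
C3: sp2 ✓
C4: sp
C5: sp2 ✓
C6: sp3
C7: sp3
C8: sp3
C9: sp
C10: sp
C3, C5 → 2 sp2 carbons.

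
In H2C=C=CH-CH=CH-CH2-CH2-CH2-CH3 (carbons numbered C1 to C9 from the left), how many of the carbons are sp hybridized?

C1: sp2
C2: sp ✓
C3: sp2
C4: sp2
C5: sp2
C6: sp3
C7: sp3
C8: sp3
C9: sp3
C2 → 1 sp carbon.

1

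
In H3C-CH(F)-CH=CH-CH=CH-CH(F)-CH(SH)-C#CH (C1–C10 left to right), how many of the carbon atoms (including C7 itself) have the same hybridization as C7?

C7 is sp3 (only σ bonds).
C1: sp3 ✓
C2: sp3 ✓
C3: sp2
C4: sp2
C5: sp2
C6: sp2
C7: sp3 ✓
C8: sp3 ✓
C9: sp
C10: sp
4 carbons are sp3.

4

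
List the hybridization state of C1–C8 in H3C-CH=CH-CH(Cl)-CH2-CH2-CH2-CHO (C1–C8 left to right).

C1: 4 σ bonds; 4 regions of electron density → sp3.
C2: 3 σ bonds, plus one π bond; 3 regions of electron density → sp2.
C3: 3 σ bonds, plus one π bond — 3 electron domains, sp2.
C4: 4 σ bonds — 4 electron domains, sp3.
C5 has 4 σ bonds: steric number 4 → sp3.
C6 (4 σ bonds) has steric number 4: sp3.
C7 has 4 σ bonds: steric number 4 → sp3.
C8 carries 3 σ bonds, plus one π bond, giving a steric number of 3, so it is sp2.

C1 sp3, C2 sp2, C3 sp2, C4 sp3, C5 sp3, C6 sp3, C7 sp3, C8 sp2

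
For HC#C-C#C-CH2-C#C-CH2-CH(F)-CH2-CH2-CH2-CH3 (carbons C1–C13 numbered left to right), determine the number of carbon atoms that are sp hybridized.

C1: sp ✓
C2: sp ✓
C3: sp ✓
C4: sp ✓
C5: sp3
C6: sp ✓
C7: sp ✓
C8: sp3
C9: sp3
C10: sp3
C11: sp3
C12: sp3
C13: sp3
C1, C2, C3, C4, C6, C7 → 6 sp carbons.

6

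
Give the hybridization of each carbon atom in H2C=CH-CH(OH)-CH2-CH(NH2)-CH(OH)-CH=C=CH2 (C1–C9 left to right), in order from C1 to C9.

C1 sp2, C2 sp2, C3 sp3, C4 sp3, C5 sp3, C6 sp3, C7 sp2, C8 sp, C9 sp2

C1: 3 σ bonds, plus one π bond; 3 regions of electron density → sp2.
C2 carries 3 σ bonds, plus one π bond, giving a steric number of 3, so it is sp2.
C3 (4 σ bonds) has steric number 4: sp3.
C4 (4 σ bonds) has steric number 4: sp3.
C5: 4 σ bonds; 4 regions of electron density → sp3.
C6 has 4 σ bonds: steric number 4 → sp3.
C7: 3 σ bonds, plus one π bond — 3 electron domains, sp2.
C8 — 2 σ bonds, plus two π bonds. Steric number 2, so sp.
C9 — 3 σ bonds, plus one π bond. Steric number 3, so sp2.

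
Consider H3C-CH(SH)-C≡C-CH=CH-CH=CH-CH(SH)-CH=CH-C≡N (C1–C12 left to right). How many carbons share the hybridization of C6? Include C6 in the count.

6

C6 is sp2 (one π bond).
C1: sp3
C2: sp3
C3: sp
C4: sp
C5: sp2 ✓
C6: sp2 ✓
C7: sp2 ✓
C8: sp2 ✓
C9: sp3
C10: sp2 ✓
C11: sp2 ✓
C12: sp
6 carbons are sp2.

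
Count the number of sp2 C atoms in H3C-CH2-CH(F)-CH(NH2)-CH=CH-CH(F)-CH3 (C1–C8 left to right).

C1: sp3
C2: sp3
C3: sp3
C4: sp3
C5: sp2 ✓
C6: sp2 ✓
C7: sp3
C8: sp3
C5, C6 → 2 sp2 carbons.

2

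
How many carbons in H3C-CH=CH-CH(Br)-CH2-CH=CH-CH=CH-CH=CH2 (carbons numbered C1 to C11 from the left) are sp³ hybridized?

C1: sp3 ✓
C2: sp2
C3: sp2
C4: sp3 ✓
C5: sp3 ✓
C6: sp2
C7: sp2
C8: sp2
C9: sp2
C10: sp2
C11: sp2
C1, C4, C5 → 3 sp3 carbons.

3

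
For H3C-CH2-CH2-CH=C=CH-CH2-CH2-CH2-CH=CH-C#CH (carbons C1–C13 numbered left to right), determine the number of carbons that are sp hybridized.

3

C1: sp3
C2: sp3
C3: sp3
C4: sp2
C5: sp ✓
C6: sp2
C7: sp3
C8: sp3
C9: sp3
C10: sp2
C11: sp2
C12: sp ✓
C13: sp ✓
C5, C12, C13 → 3 sp carbons.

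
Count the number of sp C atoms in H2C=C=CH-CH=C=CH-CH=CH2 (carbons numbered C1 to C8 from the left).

2

C1: sp2
C2: sp ✓
C3: sp2
C4: sp2
C5: sp ✓
C6: sp2
C7: sp2
C8: sp2
C2, C5 → 2 sp carbons.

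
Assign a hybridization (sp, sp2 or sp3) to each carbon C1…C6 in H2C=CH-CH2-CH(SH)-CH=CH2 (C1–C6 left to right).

C1: 3 σ bonds, plus one π bond; 3 regions of electron density → sp2.
C2 (3 σ bonds, plus one π bond) has steric number 3: sp2.
C3 (4 σ bonds) has steric number 4: sp3.
C4: 4 σ bonds — 4 electron domains, sp3.
C5 has 3 σ bonds, plus one π bond: steric number 3 → sp2.
C6 is sp2: 3 σ bonds, plus one π bond, 3 electron-density regions.

C1 sp2, C2 sp2, C3 sp3, C4 sp3, C5 sp2, C6 sp2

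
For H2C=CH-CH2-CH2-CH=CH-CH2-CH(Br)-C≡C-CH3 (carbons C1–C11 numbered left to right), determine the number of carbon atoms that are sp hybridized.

2

C1: sp2
C2: sp2
C3: sp3
C4: sp3
C5: sp2
C6: sp2
C7: sp3
C8: sp3
C9: sp ✓
C10: sp ✓
C11: sp3
C9, C10 → 2 sp carbons.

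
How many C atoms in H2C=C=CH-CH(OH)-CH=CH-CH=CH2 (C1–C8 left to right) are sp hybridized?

C1: sp2
C2: sp ✓
C3: sp2
C4: sp3
C5: sp2
C6: sp2
C7: sp2
C8: sp2
C2 → 1 sp carbon.

1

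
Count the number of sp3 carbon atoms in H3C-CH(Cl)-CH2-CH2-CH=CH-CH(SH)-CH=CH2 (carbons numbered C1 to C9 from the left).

5

C1: sp3 ✓
C2: sp3 ✓
C3: sp3 ✓
C4: sp3 ✓
C5: sp2
C6: sp2
C7: sp3 ✓
C8: sp2
C9: sp2
C1, C2, C3, C4, C7 → 5 sp3 carbons.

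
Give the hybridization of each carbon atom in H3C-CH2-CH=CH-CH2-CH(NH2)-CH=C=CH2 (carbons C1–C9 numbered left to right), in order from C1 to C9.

C1 sp3, C2 sp3, C3 sp2, C4 sp2, C5 sp3, C6 sp3, C7 sp2, C8 sp, C9 sp2

C1 carries 4 σ bonds, giving a steric number of 4, so it is sp3.
C2: 4 σ bonds — 4 electron domains, sp3.
C3 is sp2: 3 σ bonds, plus one π bond, 3 electron-density regions.
C4: 3 σ bonds, plus one π bond; 3 regions of electron density → sp2.
C5 — 4 σ bonds. Steric number 4, so sp3.
C6 — 4 σ bonds. Steric number 4, so sp3.
C7 (3 σ bonds, plus one π bond) has steric number 3: sp2.
C8: 2 σ bonds, plus two π bonds — 2 electron domains, sp.
C9: 3 σ bonds, plus one π bond; 3 regions of electron density → sp2.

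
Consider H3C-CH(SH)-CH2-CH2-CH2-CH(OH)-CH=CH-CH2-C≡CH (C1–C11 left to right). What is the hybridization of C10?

sp

C10: 2 σ bonds, plus two π bonds — 2 electron domains, sp.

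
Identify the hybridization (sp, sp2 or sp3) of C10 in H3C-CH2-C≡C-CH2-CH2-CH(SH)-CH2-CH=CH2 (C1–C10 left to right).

sp²

C10 (3 σ bonds, plus one π bond) has steric number 3: sp2.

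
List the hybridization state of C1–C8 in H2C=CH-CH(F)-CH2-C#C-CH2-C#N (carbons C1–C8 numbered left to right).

C1 sp2, C2 sp2, C3 sp3, C4 sp3, C5 sp, C6 sp, C7 sp3, C8 sp

C1 — 3 σ bonds, plus one π bond. Steric number 3, so sp2.
C2 is sp2: 3 σ bonds, plus one π bond, 3 electron-density regions.
C3: 4 σ bonds; 4 regions of electron density → sp3.
C4 carries 4 σ bonds, giving a steric number of 4, so it is sp3.
C5: 2 σ bonds, plus two π bonds; 2 regions of electron density → sp.
C6 carries 2 σ bonds, plus two π bonds, giving a steric number of 2, so it is sp.
C7 carries 4 σ bonds, giving a steric number of 4, so it is sp3.
C8 carries 2 σ bonds, plus two π bonds, giving a steric number of 2, so it is sp.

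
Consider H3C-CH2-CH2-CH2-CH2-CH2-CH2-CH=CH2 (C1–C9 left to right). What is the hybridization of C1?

sp³

C1 has 4 σ bonds: steric number 4 → sp3.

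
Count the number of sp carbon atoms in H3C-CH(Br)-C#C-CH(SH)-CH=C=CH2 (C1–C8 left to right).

3

C1: sp3
C2: sp3
C3: sp ✓
C4: sp ✓
C5: sp3
C6: sp2
C7: sp ✓
C8: sp2
C3, C4, C7 → 3 sp carbons.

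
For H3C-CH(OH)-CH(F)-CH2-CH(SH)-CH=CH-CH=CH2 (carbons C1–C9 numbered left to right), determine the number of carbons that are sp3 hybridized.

5

C1: sp3 ✓
C2: sp3 ✓
C3: sp3 ✓
C4: sp3 ✓
C5: sp3 ✓
C6: sp2
C7: sp2
C8: sp2
C9: sp2
C1, C2, C3, C4, C5 → 5 sp3 carbons.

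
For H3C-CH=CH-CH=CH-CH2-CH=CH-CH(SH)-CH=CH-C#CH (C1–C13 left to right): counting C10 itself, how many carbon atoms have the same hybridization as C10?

C10 is sp2 (one π bond).
C1: sp3
C2: sp2 ✓
C3: sp2 ✓
C4: sp2 ✓
C5: sp2 ✓
C6: sp3
C7: sp2 ✓
C8: sp2 ✓
C9: sp3
C10: sp2 ✓
C11: sp2 ✓
C12: sp
C13: sp
8 carbons are sp2.

8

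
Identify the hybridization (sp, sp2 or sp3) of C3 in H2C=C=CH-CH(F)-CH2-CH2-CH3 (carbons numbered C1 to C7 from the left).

C3 is sp2: 3 σ bonds, plus one π bond, 3 electron-density regions.

sp^2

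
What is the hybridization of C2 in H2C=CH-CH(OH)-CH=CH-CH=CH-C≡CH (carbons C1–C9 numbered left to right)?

sp^2

C2: 3 σ bonds, plus one π bond — 3 electron domains, sp2.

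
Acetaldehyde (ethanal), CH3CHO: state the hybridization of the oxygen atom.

The oxygen atom: 1 σ bond and 2 lone pairs, plus one π bond — 3 electron domains, sp2.

sp^2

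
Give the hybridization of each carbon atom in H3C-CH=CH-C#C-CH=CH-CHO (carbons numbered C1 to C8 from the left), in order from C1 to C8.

C1 (4 σ bonds) has steric number 4: sp3.
C2 — 3 σ bonds, plus one π bond. Steric number 3, so sp2.
C3 carries 3 σ bonds, plus one π bond, giving a steric number of 3, so it is sp2.
C4: 2 σ bonds, plus two π bonds; 2 regions of electron density → sp.
C5: 2 σ bonds, plus two π bonds; 2 regions of electron density → sp.
C6 (3 σ bonds, plus one π bond) has steric number 3: sp2.
C7: 3 σ bonds, plus one π bond; 3 regions of electron density → sp2.
C8: 3 σ bonds, plus one π bond; 3 regions of electron density → sp2.

C1 sp3, C2 sp2, C3 sp2, C4 sp, C5 sp, C6 sp2, C7 sp2, C8 sp2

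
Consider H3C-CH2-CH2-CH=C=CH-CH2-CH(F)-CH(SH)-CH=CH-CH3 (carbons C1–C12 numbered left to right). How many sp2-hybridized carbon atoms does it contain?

4

C1: sp3
C2: sp3
C3: sp3
C4: sp2 ✓
C5: sp
C6: sp2 ✓
C7: sp3
C8: sp3
C9: sp3
C10: sp2 ✓
C11: sp2 ✓
C12: sp3
C4, C6, C10, C11 → 4 sp2 carbons.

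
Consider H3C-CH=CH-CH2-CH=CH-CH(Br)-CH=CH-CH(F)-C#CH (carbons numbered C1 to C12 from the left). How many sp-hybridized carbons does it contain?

2

C1: sp3
C2: sp2
C3: sp2
C4: sp3
C5: sp2
C6: sp2
C7: sp3
C8: sp2
C9: sp2
C10: sp3
C11: sp ✓
C12: sp ✓
C11, C12 → 2 sp carbons.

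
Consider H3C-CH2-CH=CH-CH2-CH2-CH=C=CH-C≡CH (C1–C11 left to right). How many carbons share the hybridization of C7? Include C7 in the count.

C7 is sp2 (one π bond).
C1: sp3
C2: sp3
C3: sp2 ✓
C4: sp2 ✓
C5: sp3
C6: sp3
C7: sp2 ✓
C8: sp
C9: sp2 ✓
C10: sp
C11: sp
4 carbons are sp2.

4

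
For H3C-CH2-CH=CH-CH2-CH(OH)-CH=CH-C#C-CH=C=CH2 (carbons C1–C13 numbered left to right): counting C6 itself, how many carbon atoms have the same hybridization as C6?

4

C6 is sp3 (only σ bonds).
C1: sp3 ✓
C2: sp3 ✓
C3: sp2
C4: sp2
C5: sp3 ✓
C6: sp3 ✓
C7: sp2
C8: sp2
C9: sp
C10: sp
C11: sp2
C12: sp
C13: sp2
4 carbons are sp3.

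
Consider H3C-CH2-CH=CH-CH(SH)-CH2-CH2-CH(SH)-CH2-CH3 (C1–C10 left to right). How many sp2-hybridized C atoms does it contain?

2

C1: sp3
C2: sp3
C3: sp2 ✓
C4: sp2 ✓
C5: sp3
C6: sp3
C7: sp3
C8: sp3
C9: sp3
C10: sp3
C3, C4 → 2 sp2 carbons.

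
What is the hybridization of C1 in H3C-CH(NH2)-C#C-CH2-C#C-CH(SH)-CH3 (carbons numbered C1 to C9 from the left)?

sp³

C1 has 4 σ bonds: steric number 4 → sp3.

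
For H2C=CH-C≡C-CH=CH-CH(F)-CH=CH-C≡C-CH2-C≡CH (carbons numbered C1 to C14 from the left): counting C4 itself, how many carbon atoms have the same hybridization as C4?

6

C4 is sp (two π bonds).
C1: sp2
C2: sp2
C3: sp ✓
C4: sp ✓
C5: sp2
C6: sp2
C7: sp3
C8: sp2
C9: sp2
C10: sp ✓
C11: sp ✓
C12: sp3
C13: sp ✓
C14: sp ✓
6 carbons are sp.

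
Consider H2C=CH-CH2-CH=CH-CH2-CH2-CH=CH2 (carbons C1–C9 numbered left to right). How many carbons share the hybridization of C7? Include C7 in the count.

3

C7 is sp3 (only σ bonds).
C1: sp2
C2: sp2
C3: sp3 ✓
C4: sp2
C5: sp2
C6: sp3 ✓
C7: sp3 ✓
C8: sp2
C9: sp2
3 carbons are sp3.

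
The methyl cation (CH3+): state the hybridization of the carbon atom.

Three σ bonds to H, empty p orbital → sp2, trigonal planar.

sp^2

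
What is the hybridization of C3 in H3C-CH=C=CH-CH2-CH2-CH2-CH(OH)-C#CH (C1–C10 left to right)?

C3 (2 σ bonds, plus two π bonds) has steric number 2: sp.

sp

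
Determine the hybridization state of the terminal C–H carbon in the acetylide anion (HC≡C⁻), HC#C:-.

sp

The terminal C–H carbon: 2 σ bonds, plus two π bonds — 2 electron domains, sp.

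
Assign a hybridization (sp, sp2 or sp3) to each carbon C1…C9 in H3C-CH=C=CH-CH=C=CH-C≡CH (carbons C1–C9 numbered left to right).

C1 sp3, C2 sp2, C3 sp, C4 sp2, C5 sp2, C6 sp, C7 sp2, C8 sp, C9 sp

C1 has 4 σ bonds: steric number 4 → sp3.
C2 is sp2: 3 σ bonds, plus one π bond, 3 electron-density regions.
C3 has 2 σ bonds, plus two π bonds: steric number 2 → sp.
C4: 3 σ bonds, plus one π bond; 3 regions of electron density → sp2.
C5: 3 σ bonds, plus one π bond; 3 regions of electron density → sp2.
C6 — 2 σ bonds, plus two π bonds. Steric number 2, so sp.
C7 carries 3 σ bonds, plus one π bond, giving a steric number of 3, so it is sp2.
C8 is sp: 2 σ bonds, plus two π bonds, 2 electron-density regions.
C9 is sp: 2 σ bonds, plus two π bonds, 2 electron-density regions.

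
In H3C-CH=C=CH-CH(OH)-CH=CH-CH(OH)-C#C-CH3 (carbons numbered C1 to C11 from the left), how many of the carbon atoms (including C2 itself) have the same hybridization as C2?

4

C2 is sp2 (one π bond).
C1: sp3
C2: sp2 ✓
C3: sp
C4: sp2 ✓
C5: sp3
C6: sp2 ✓
C7: sp2 ✓
C8: sp3
C9: sp
C10: sp
C11: sp3
4 carbons are sp2.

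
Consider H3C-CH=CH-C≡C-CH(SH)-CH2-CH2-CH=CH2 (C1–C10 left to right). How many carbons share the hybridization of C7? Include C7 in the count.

C7 is sp3 (only σ bonds).
C1: sp3 ✓
C2: sp2
C3: sp2
C4: sp
C5: sp
C6: sp3 ✓
C7: sp3 ✓
C8: sp3 ✓
C9: sp2
C10: sp2
4 carbons are sp3.

4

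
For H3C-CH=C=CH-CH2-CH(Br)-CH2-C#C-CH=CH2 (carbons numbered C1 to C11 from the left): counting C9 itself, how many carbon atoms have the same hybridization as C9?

C9 is sp (two π bonds).
C1: sp3
C2: sp2
C3: sp ✓
C4: sp2
C5: sp3
C6: sp3
C7: sp3
C8: sp ✓
C9: sp ✓
C10: sp2
C11: sp2
3 carbons are sp.

3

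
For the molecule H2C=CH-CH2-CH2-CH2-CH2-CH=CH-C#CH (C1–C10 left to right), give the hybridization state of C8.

C8 (3 σ bonds, plus one π bond) has steric number 3: sp2.

sp²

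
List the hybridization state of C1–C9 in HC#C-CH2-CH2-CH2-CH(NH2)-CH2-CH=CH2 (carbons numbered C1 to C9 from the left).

C1 has 2 σ bonds, plus two π bonds: steric number 2 → sp.
C2: 2 σ bonds, plus two π bonds; 2 regions of electron density → sp.
C3 has 4 σ bonds: steric number 4 → sp3.
C4: 4 σ bonds — 4 electron domains, sp3.
C5 (4 σ bonds) has steric number 4: sp3.
C6 carries 4 σ bonds, giving a steric number of 4, so it is sp3.
C7 carries 4 σ bonds, giving a steric number of 4, so it is sp3.
C8 — 3 σ bonds, plus one π bond. Steric number 3, so sp2.
C9: 3 σ bonds, plus one π bond; 3 regions of electron density → sp2.

C1 sp, C2 sp, C3 sp3, C4 sp3, C5 sp3, C6 sp3, C7 sp3, C8 sp2, C9 sp2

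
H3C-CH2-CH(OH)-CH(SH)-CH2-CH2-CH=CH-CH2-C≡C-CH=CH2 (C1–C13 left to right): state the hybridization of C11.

C11: 2 σ bonds, plus two π bonds; 2 regions of electron density → sp.

sp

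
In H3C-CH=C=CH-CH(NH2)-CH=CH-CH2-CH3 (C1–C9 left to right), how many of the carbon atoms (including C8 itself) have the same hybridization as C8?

4

C8 is sp3 (only σ bonds).
C1: sp3 ✓
C2: sp2
C3: sp
C4: sp2
C5: sp3 ✓
C6: sp2
C7: sp2
C8: sp3 ✓
C9: sp3 ✓
4 carbons are sp3.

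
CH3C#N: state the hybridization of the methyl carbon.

The methyl carbon (4 σ bonds) has steric number 4: sp3.

sp^3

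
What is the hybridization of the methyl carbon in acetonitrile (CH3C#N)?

sp3

The methyl carbon (4 σ bonds) has steric number 4: sp3.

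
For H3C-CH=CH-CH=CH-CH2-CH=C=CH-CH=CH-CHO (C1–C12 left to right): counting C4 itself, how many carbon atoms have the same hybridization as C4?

9

C4 is sp2 (one π bond).
C1: sp3
C2: sp2 ✓
C3: sp2 ✓
C4: sp2 ✓
C5: sp2 ✓
C6: sp3
C7: sp2 ✓
C8: sp
C9: sp2 ✓
C10: sp2 ✓
C11: sp2 ✓
C12: sp2 ✓
9 carbons are sp2.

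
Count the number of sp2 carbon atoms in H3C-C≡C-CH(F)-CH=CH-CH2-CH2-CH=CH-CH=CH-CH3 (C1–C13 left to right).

6

C1: sp3
C2: sp
C3: sp
C4: sp3
C5: sp2 ✓
C6: sp2 ✓
C7: sp3
C8: sp3
C9: sp2 ✓
C10: sp2 ✓
C11: sp2 ✓
C12: sp2 ✓
C13: sp3
C5, C6, C9, C10, C11, C12 → 6 sp2 carbons.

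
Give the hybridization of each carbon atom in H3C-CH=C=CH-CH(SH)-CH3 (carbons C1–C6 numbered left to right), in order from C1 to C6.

C1: 4 σ bonds — 4 electron domains, sp3.
C2 is sp2: 3 σ bonds, plus one π bond, 3 electron-density regions.
C3 — 2 σ bonds, plus two π bonds. Steric number 2, so sp.
C4 has 3 σ bonds, plus one π bond: steric number 3 → sp2.
C5 has 4 σ bonds: steric number 4 → sp3.
C6 has 4 σ bonds: steric number 4 → sp3.

C1 sp3, C2 sp2, C3 sp, C4 sp2, C5 sp3, C6 sp3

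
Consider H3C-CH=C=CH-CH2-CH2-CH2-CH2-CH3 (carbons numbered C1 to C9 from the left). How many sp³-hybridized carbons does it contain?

C1: sp3 ✓
C2: sp2
C3: sp
C4: sp2
C5: sp3 ✓
C6: sp3 ✓
C7: sp3 ✓
C8: sp3 ✓
C9: sp3 ✓
C1, C5, C6, C7, C8, C9 → 6 sp3 carbons.

6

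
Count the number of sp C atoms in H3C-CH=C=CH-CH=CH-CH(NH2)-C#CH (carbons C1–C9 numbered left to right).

3

C1: sp3
C2: sp2
C3: sp ✓
C4: sp2
C5: sp2
C6: sp2
C7: sp3
C8: sp ✓
C9: sp ✓
C3, C8, C9 → 3 sp carbons.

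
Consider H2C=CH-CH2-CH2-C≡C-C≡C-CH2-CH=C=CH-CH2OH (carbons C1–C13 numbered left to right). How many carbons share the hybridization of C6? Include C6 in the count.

C6 is sp (two π bonds).
C1: sp2
C2: sp2
C3: sp3
C4: sp3
C5: sp ✓
C6: sp ✓
C7: sp ✓
C8: sp ✓
C9: sp3
C10: sp2
C11: sp ✓
C12: sp2
C13: sp3
5 carbons are sp.

5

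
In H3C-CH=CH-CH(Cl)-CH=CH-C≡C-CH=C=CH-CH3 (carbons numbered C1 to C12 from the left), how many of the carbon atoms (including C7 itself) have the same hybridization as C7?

3

C7 is sp (two π bonds).
C1: sp3
C2: sp2
C3: sp2
C4: sp3
C5: sp2
C6: sp2
C7: sp ✓
C8: sp ✓
C9: sp2
C10: sp ✓
C11: sp2
C12: sp3
3 carbons are sp.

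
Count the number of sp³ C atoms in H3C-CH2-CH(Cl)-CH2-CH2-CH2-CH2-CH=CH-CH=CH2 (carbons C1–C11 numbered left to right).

C1: sp3 ✓
C2: sp3 ✓
C3: sp3 ✓
C4: sp3 ✓
C5: sp3 ✓
C6: sp3 ✓
C7: sp3 ✓
C8: sp2
C9: sp2
C10: sp2
C11: sp2
C1, C2, C3, C4, C5, C6, C7 → 7 sp3 carbons.

7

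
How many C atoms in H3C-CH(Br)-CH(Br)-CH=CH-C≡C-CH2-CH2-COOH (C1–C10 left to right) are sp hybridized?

C1: sp3
C2: sp3
C3: sp3
C4: sp2
C5: sp2
C6: sp ✓
C7: sp ✓
C8: sp3
C9: sp3
C10: sp2
C6, C7 → 2 sp carbons.

2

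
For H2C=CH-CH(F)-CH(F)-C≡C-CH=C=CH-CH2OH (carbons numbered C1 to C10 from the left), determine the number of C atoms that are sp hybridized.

3

C1: sp2
C2: sp2
C3: sp3
C4: sp3
C5: sp ✓
C6: sp ✓
C7: sp2
C8: sp ✓
C9: sp2
C10: sp3
C5, C6, C8 → 3 sp carbons.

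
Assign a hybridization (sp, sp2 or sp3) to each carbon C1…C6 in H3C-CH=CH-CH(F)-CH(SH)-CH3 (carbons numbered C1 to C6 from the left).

C1 sp3, C2 sp2, C3 sp2, C4 sp3, C5 sp3, C6 sp3

C1 carries 4 σ bonds, giving a steric number of 4, so it is sp3.
C2 — 3 σ bonds, plus one π bond. Steric number 3, so sp2.
C3: 3 σ bonds, plus one π bond — 3 electron domains, sp2.
C4 — 4 σ bonds. Steric number 4, so sp3.
C5 has 4 σ bonds: steric number 4 → sp3.
C6: 4 σ bonds; 4 regions of electron density → sp3.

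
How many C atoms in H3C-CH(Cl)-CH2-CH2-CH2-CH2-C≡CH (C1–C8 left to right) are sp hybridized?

C1: sp3
C2: sp3
C3: sp3
C4: sp3
C5: sp3
C6: sp3
C7: sp ✓
C8: sp ✓
C7, C8 → 2 sp carbons.

2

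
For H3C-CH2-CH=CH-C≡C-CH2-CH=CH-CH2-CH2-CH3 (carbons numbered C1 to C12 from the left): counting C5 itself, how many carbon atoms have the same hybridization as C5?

C5 is sp (two π bonds).
C1: sp3
C2: sp3
C3: sp2
C4: sp2
C5: sp ✓
C6: sp ✓
C7: sp3
C8: sp2
C9: sp2
C10: sp3
C11: sp3
C12: sp3
2 carbons are sp.

2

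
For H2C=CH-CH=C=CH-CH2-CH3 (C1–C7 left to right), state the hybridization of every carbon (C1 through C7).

C1 is sp2: 3 σ bonds, plus one π bond, 3 electron-density regions.
C2 — 3 σ bonds, plus one π bond. Steric number 3, so sp2.
C3 has 3 σ bonds, plus one π bond: steric number 3 → sp2.
C4 has 2 σ bonds, plus two π bonds: steric number 2 → sp.
C5: 3 σ bonds, plus one π bond; 3 regions of electron density → sp2.
C6 (4 σ bonds) has steric number 4: sp3.
C7 carries 4 σ bonds, giving a steric number of 4, so it is sp3.

C1 sp2, C2 sp2, C3 sp2, C4 sp, C5 sp2, C6 sp3, C7 sp3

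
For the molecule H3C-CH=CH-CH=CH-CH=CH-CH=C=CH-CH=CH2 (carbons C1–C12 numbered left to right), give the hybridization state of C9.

sp

C9 carries 2 σ bonds, plus two π bonds, giving a steric number of 2, so it is sp.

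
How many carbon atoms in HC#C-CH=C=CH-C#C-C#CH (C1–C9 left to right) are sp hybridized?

C1: sp ✓
C2: sp ✓
C3: sp2
C4: sp ✓
C5: sp2
C6: sp ✓
C7: sp ✓
C8: sp ✓
C9: sp ✓
C1, C2, C4, C6, C7, C8, C9 → 7 sp carbons.

7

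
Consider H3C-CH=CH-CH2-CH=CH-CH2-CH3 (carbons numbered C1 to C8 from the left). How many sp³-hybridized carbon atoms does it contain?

4

C1: sp3 ✓
C2: sp2
C3: sp2
C4: sp3 ✓
C5: sp2
C6: sp2
C7: sp3 ✓
C8: sp3 ✓
C1, C4, C7, C8 → 4 sp3 carbons.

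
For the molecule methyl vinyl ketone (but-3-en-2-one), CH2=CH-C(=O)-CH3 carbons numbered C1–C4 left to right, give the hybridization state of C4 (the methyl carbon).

C4 (the methyl carbon) — 4 σ bonds. Steric number 4, so sp3.

sp^3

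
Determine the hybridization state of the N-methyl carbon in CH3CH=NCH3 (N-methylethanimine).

The N-methyl carbon has 4 σ bonds: steric number 4 → sp3.

sp3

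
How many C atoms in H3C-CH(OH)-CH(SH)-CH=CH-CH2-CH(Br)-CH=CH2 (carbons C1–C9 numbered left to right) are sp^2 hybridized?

C1: sp3
C2: sp3
C3: sp3
C4: sp2 ✓
C5: sp2 ✓
C6: sp3
C7: sp3
C8: sp2 ✓
C9: sp2 ✓
C4, C5, C8, C9 → 4 sp2 carbons.

4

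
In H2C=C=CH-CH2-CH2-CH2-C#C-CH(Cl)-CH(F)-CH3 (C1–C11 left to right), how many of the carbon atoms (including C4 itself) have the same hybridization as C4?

C4 is sp3 (only σ bonds).
C1: sp2
C2: sp
C3: sp2
C4: sp3 ✓
C5: sp3 ✓
C6: sp3 ✓
C7: sp
C8: sp
C9: sp3 ✓
C10: sp3 ✓
C11: sp3 ✓
6 carbons are sp3.

6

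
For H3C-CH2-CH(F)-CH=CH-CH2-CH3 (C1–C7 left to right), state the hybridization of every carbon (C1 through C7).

C1 sp3, C2 sp3, C3 sp3, C4 sp2, C5 sp2, C6 sp3, C7 sp3

C1 carries 4 σ bonds, giving a steric number of 4, so it is sp3.
C2 has 4 σ bonds: steric number 4 → sp3.
C3: 4 σ bonds; 4 regions of electron density → sp3.
C4 (3 σ bonds, plus one π bond) has steric number 3: sp2.
C5 carries 3 σ bonds, plus one π bond, giving a steric number of 3, so it is sp2.
C6 has 4 σ bonds: steric number 4 → sp3.
C7 — 4 σ bonds. Steric number 4, so sp3.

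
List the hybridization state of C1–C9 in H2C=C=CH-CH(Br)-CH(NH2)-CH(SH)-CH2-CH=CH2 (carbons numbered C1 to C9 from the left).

C1 sp2, C2 sp, C3 sp2, C4 sp3, C5 sp3, C6 sp3, C7 sp3, C8 sp2, C9 sp2

C1 (3 σ bonds, plus one π bond) has steric number 3: sp2.
C2 (2 σ bonds, plus two π bonds) has steric number 2: sp.
C3: 3 σ bonds, plus one π bond — 3 electron domains, sp2.
C4: 4 σ bonds — 4 electron domains, sp3.
C5 carries 4 σ bonds, giving a steric number of 4, so it is sp3.
C6 has 4 σ bonds: steric number 4 → sp3.
C7: 4 σ bonds — 4 electron domains, sp3.
C8 has 3 σ bonds, plus one π bond: steric number 3 → sp2.
C9 carries 3 σ bonds, plus one π bond, giving a steric number of 3, so it is sp2.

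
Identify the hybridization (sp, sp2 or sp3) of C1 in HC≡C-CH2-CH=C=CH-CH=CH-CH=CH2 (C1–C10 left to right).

sp

C1 is sp: 2 σ bonds, plus two π bonds, 2 electron-density regions.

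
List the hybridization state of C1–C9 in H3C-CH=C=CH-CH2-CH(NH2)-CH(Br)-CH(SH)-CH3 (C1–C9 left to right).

C1 sp3, C2 sp2, C3 sp, C4 sp2, C5 sp3, C6 sp3, C7 sp3, C8 sp3, C9 sp3

C1 has 4 σ bonds: steric number 4 → sp3.
C2: 3 σ bonds, plus one π bond — 3 electron domains, sp2.
C3: 2 σ bonds, plus two π bonds; 2 regions of electron density → sp.
C4 — 3 σ bonds, plus one π bond. Steric number 3, so sp2.
C5 has 4 σ bonds: steric number 4 → sp3.
C6: 4 σ bonds — 4 electron domains, sp3.
C7: 4 σ bonds — 4 electron domains, sp3.
C8 — 4 σ bonds. Steric number 4, so sp3.
C9: 4 σ bonds — 4 electron domains, sp3.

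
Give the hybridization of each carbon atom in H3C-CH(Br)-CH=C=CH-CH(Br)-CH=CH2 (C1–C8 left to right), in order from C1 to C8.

C1 is sp3: 4 σ bonds, 4 electron-density regions.
C2 is sp3: 4 σ bonds, 4 electron-density regions.
C3 — 3 σ bonds, plus one π bond. Steric number 3, so sp2.
C4: 2 σ bonds, plus two π bonds — 2 electron domains, sp.
C5 has 3 σ bonds, plus one π bond: steric number 3 → sp2.
C6 has 4 σ bonds: steric number 4 → sp3.
C7 (3 σ bonds, plus one π bond) has steric number 3: sp2.
C8: 3 σ bonds, plus one π bond; 3 regions of electron density → sp2.

C1 sp3, C2 sp3, C3 sp2, C4 sp, C5 sp2, C6 sp3, C7 sp2, C8 sp2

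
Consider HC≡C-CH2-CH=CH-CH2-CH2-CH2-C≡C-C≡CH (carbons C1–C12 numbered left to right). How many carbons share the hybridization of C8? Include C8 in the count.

4

C8 is sp3 (only σ bonds).
C1: sp
C2: sp
C3: sp3 ✓
C4: sp2
C5: sp2
C6: sp3 ✓
C7: sp3 ✓
C8: sp3 ✓
C9: sp
C10: sp
C11: sp
C12: sp
4 carbons are sp3.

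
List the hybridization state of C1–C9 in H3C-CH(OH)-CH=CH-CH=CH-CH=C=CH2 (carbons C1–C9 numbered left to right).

C1 sp3, C2 sp3, C3 sp2, C4 sp2, C5 sp2, C6 sp2, C7 sp2, C8 sp, C9 sp2

C1 is sp3: 4 σ bonds, 4 electron-density regions.
C2 has 4 σ bonds: steric number 4 → sp3.
C3: 3 σ bonds, plus one π bond; 3 regions of electron density → sp2.
C4 carries 3 σ bonds, plus one π bond, giving a steric number of 3, so it is sp2.
C5 — 3 σ bonds, plus one π bond. Steric number 3, so sp2.
C6 — 3 σ bonds, plus one π bond. Steric number 3, so sp2.
C7 is sp2: 3 σ bonds, plus one π bond, 3 electron-density regions.
C8: 2 σ bonds, plus two π bonds; 2 regions of electron density → sp.
C9 carries 3 σ bonds, plus one π bond, giving a steric number of 3, so it is sp2.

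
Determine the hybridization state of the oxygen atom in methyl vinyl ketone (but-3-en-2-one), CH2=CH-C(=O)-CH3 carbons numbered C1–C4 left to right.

sp²

The oxygen atom — 1 σ bond and 2 lone pairs, plus one π bond. Steric number 3, so sp2.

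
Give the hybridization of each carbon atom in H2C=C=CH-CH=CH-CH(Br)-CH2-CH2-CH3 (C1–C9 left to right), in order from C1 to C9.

C1 — 3 σ bonds, plus one π bond. Steric number 3, so sp2.
C2: 2 σ bonds, plus two π bonds — 2 electron domains, sp.
C3: 3 σ bonds, plus one π bond — 3 electron domains, sp2.
C4 carries 3 σ bonds, plus one π bond, giving a steric number of 3, so it is sp2.
C5 carries 3 σ bonds, plus one π bond, giving a steric number of 3, so it is sp2.
C6 is sp3: 4 σ bonds, 4 electron-density regions.
C7 has 4 σ bonds: steric number 4 → sp3.
C8: 4 σ bonds; 4 regions of electron density → sp3.
C9 has 4 σ bonds: steric number 4 → sp3.

C1 sp2, C2 sp, C3 sp2, C4 sp2, C5 sp2, C6 sp3, C7 sp3, C8 sp3, C9 sp3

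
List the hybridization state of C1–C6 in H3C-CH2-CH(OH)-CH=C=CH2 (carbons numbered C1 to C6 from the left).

C1 sp3, C2 sp3, C3 sp3, C4 sp2, C5 sp, C6 sp2

C1 — 4 σ bonds. Steric number 4, so sp3.
C2: 4 σ bonds — 4 electron domains, sp3.
C3: 4 σ bonds — 4 electron domains, sp3.
C4 (3 σ bonds, plus one π bond) has steric number 3: sp2.
C5 is sp: 2 σ bonds, plus two π bonds, 2 electron-density regions.
C6 has 3 σ bonds, plus one π bond: steric number 3 → sp2.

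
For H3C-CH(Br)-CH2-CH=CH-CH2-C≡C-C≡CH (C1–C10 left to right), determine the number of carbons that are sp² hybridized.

2

C1: sp3
C2: sp3
C3: sp3
C4: sp2 ✓
C5: sp2 ✓
C6: sp3
C7: sp
C8: sp
C9: sp
C10: sp
C4, C5 → 2 sp2 carbons.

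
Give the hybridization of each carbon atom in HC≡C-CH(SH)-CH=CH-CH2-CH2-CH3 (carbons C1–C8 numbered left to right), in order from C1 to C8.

C1 sp, C2 sp, C3 sp3, C4 sp2, C5 sp2, C6 sp3, C7 sp3, C8 sp3

C1 is sp: 2 σ bonds, plus two π bonds, 2 electron-density regions.
C2 (2 σ bonds, plus two π bonds) has steric number 2: sp.
C3 has 4 σ bonds: steric number 4 → sp3.
C4: 3 σ bonds, plus one π bond — 3 electron domains, sp2.
C5 carries 3 σ bonds, plus one π bond, giving a steric number of 3, so it is sp2.
C6 — 4 σ bonds. Steric number 4, so sp3.
C7 carries 4 σ bonds, giving a steric number of 4, so it is sp3.
C8 carries 4 σ bonds, giving a steric number of 4, so it is sp3.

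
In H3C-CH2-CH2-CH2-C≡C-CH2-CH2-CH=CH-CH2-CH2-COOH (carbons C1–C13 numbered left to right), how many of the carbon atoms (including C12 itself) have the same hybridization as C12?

8

C12 is sp3 (only σ bonds).
C1: sp3 ✓
C2: sp3 ✓
C3: sp3 ✓
C4: sp3 ✓
C5: sp
C6: sp
C7: sp3 ✓
C8: sp3 ✓
C9: sp2
C10: sp2
C11: sp3 ✓
C12: sp3 ✓
C13: sp2
8 carbons are sp3.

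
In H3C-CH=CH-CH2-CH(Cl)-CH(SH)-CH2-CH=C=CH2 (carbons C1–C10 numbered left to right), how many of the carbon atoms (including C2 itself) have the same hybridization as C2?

4

C2 is sp2 (one π bond).
C1: sp3
C2: sp2 ✓
C3: sp2 ✓
C4: sp3
C5: sp3
C6: sp3
C7: sp3
C8: sp2 ✓
C9: sp
C10: sp2 ✓
4 carbons are sp2.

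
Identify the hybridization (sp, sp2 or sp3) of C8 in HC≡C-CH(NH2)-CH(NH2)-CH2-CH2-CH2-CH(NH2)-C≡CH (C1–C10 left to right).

sp³

C8 — 4 σ bonds. Steric number 4, so sp3.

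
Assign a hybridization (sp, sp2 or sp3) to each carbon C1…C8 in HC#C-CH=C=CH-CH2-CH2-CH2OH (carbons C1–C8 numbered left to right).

C1 has 2 σ bonds, plus two π bonds: steric number 2 → sp.
C2: 2 σ bonds, plus two π bonds — 2 electron domains, sp.
C3: 3 σ bonds, plus one π bond; 3 regions of electron density → sp2.
C4 (2 σ bonds, plus two π bonds) has steric number 2: sp.
C5 is sp2: 3 σ bonds, plus one π bond, 3 electron-density regions.
C6 carries 4 σ bonds, giving a steric number of 4, so it is sp3.
C7 — 4 σ bonds. Steric number 4, so sp3.
C8 carries 4 σ bonds, giving a steric number of 4, so it is sp3.

C1 sp, C2 sp, C3 sp2, C4 sp, C5 sp2, C6 sp3, C7 sp3, C8 sp3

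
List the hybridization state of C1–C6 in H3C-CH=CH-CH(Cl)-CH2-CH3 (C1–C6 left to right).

C1 sp3, C2 sp2, C3 sp2, C4 sp3, C5 sp3, C6 sp3

C1 — 4 σ bonds. Steric number 4, so sp3.
C2: 3 σ bonds, plus one π bond — 3 electron domains, sp2.
C3 has 3 σ bonds, plus one π bond: steric number 3 → sp2.
C4: 4 σ bonds; 4 regions of electron density → sp3.
C5 has 4 σ bonds: steric number 4 → sp3.
C6 (4 σ bonds) has steric number 4: sp3.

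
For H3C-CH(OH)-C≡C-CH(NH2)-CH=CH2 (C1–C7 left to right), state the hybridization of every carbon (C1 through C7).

C1 (4 σ bonds) has steric number 4: sp3.
C2: 4 σ bonds; 4 regions of electron density → sp3.
C3 — 2 σ bonds, plus two π bonds. Steric number 2, so sp.
C4 carries 2 σ bonds, plus two π bonds, giving a steric number of 2, so it is sp.
C5 — 4 σ bonds. Steric number 4, so sp3.
C6: 3 σ bonds, plus one π bond — 3 electron domains, sp2.
C7: 3 σ bonds, plus one π bond; 3 regions of electron density → sp2.

C1 sp3, C2 sp3, C3 sp, C4 sp, C5 sp3, C6 sp2, C7 sp2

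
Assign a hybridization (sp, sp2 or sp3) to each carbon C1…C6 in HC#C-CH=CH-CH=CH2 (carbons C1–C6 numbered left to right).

C1 — 2 σ bonds, plus two π bonds. Steric number 2, so sp.
C2 has 2 σ bonds, plus two π bonds: steric number 2 → sp.
C3: 3 σ bonds, plus one π bond — 3 electron domains, sp2.
C4 — 3 σ bonds, plus one π bond. Steric number 3, so sp2.
C5 — 3 σ bonds, plus one π bond. Steric number 3, so sp2.
C6 carries 3 σ bonds, plus one π bond, giving a steric number of 3, so it is sp2.

C1 sp, C2 sp, C3 sp2, C4 sp2, C5 sp2, C6 sp2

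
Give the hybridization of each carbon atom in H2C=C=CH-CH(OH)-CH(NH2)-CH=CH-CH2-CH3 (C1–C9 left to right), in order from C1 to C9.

C1 carries 3 σ bonds, plus one π bond, giving a steric number of 3, so it is sp2.
C2 — 2 σ bonds, plus two π bonds. Steric number 2, so sp.
C3: 3 σ bonds, plus one π bond; 3 regions of electron density → sp2.
C4: 4 σ bonds — 4 electron domains, sp3.
C5: 4 σ bonds — 4 electron domains, sp3.
C6 — 3 σ bonds, plus one π bond. Steric number 3, so sp2.
C7 carries 3 σ bonds, plus one π bond, giving a steric number of 3, so it is sp2.
C8 carries 4 σ bonds, giving a steric number of 4, so it is sp3.
C9: 4 σ bonds — 4 electron domains, sp3.

C1 sp2, C2 sp, C3 sp2, C4 sp3, C5 sp3, C6 sp2, C7 sp2, C8 sp3, C9 sp3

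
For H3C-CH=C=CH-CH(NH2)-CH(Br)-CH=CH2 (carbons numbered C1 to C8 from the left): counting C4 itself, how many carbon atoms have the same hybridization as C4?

C4 is sp2 (one π bond).
C1: sp3
C2: sp2 ✓
C3: sp
C4: sp2 ✓
C5: sp3
C6: sp3
C7: sp2 ✓
C8: sp2 ✓
4 carbons are sp2.

4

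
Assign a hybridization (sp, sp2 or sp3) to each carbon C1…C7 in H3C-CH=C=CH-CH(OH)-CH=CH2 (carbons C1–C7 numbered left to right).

C1 sp3, C2 sp2, C3 sp, C4 sp2, C5 sp3, C6 sp2, C7 sp2

C1 is sp3: 4 σ bonds, 4 electron-density regions.
C2 carries 3 σ bonds, plus one π bond, giving a steric number of 3, so it is sp2.
C3 (2 σ bonds, plus two π bonds) has steric number 2: sp.
C4 — 3 σ bonds, plus one π bond. Steric number 3, so sp2.
C5 — 4 σ bonds. Steric number 4, so sp3.
C6: 3 σ bonds, plus one π bond — 3 electron domains, sp2.
C7 has 3 σ bonds, plus one π bond: steric number 3 → sp2.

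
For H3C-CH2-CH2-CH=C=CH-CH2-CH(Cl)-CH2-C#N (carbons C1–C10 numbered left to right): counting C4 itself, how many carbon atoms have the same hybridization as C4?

2

C4 is sp2 (one π bond).
C1: sp3
C2: sp3
C3: sp3
C4: sp2 ✓
C5: sp
C6: sp2 ✓
C7: sp3
C8: sp3
C9: sp3
C10: sp
2 carbons are sp2.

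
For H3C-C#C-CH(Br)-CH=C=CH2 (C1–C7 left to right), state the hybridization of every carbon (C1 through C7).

C1 sp3, C2 sp, C3 sp, C4 sp3, C5 sp2, C6 sp, C7 sp2

C1 — 4 σ bonds. Steric number 4, so sp3.
C2 has 2 σ bonds, plus two π bonds: steric number 2 → sp.
C3: 2 σ bonds, plus two π bonds; 2 regions of electron density → sp.
C4 has 4 σ bonds: steric number 4 → sp3.
C5 — 3 σ bonds, plus one π bond. Steric number 3, so sp2.
C6 is sp: 2 σ bonds, plus two π bonds, 2 electron-density regions.
C7 has 3 σ bonds, plus one π bond: steric number 3 → sp2.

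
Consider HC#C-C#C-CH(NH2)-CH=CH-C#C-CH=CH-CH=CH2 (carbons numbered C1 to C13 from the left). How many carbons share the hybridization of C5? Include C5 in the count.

C5 is sp3 (only σ bonds).
C1: sp
C2: sp
C3: sp
C4: sp
C5: sp3 ✓
C6: sp2
C7: sp2
C8: sp
C9: sp
C10: sp2
C11: sp2
C12: sp2
C13: sp2
1 carbon is sp3.

1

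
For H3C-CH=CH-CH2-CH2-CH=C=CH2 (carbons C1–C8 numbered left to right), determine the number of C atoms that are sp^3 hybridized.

C1: sp3 ✓
C2: sp2
C3: sp2
C4: sp3 ✓
C5: sp3 ✓
C6: sp2
C7: sp
C8: sp2
C1, C4, C5 → 3 sp3 carbons.

3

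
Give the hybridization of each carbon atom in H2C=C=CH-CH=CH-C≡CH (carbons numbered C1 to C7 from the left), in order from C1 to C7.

C1 sp2, C2 sp, C3 sp2, C4 sp2, C5 sp2, C6 sp, C7 sp

C1 is sp2: 3 σ bonds, plus one π bond, 3 electron-density regions.
C2 carries 2 σ bonds, plus two π bonds, giving a steric number of 2, so it is sp.
C3 (3 σ bonds, plus one π bond) has steric number 3: sp2.
C4 — 3 σ bonds, plus one π bond. Steric number 3, so sp2.
C5: 3 σ bonds, plus one π bond — 3 electron domains, sp2.
C6: 2 σ bonds, plus two π bonds — 2 electron domains, sp.
C7 has 2 σ bonds, plus two π bonds: steric number 2 → sp.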